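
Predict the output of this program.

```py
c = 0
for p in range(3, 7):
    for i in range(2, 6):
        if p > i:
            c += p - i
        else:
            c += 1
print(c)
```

26

p=3,i=2: 3>2, c = 0+1 = 1
p=3,i=3: not 3>3, c = 1+1 = 2
p=3,i=4: not 3>4, c = 2+1 = 3
p=3,i=5: not 3>5, c = 3+1 = 4
p=4,i=2: 4>2, c = 4+2 = 6
p=4,i=3: 4>3, c = 6+1 = 7
p=4,i=4: not 4>4, c = 7+1 = 8
p=4,i=5: not 4>5, c = 8+1 = 9
p=5,i=2: 5>2, c = 9+3 = 12
p=5,i=3: 5>3, c = 12+2 = 14
p=5,i=4: 5>4, c = 14+1 = 15
p=5,i=5: not 5>5, c = 15+1 = 16
p=6,i=2: 6>2, c = 16+4 = 20
p=6,i=3: 6>3, c = 20+3 = 23
p=6,i=4: 6>4, c = 23+2 = 25
p=6,i=5: 6>5, c = 25+1 = 26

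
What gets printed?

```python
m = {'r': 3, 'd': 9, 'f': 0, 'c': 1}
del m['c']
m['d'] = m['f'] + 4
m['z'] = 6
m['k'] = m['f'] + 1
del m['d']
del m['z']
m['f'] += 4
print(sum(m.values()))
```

8

del 'c' → {'r': 3, 'd': 9, 'f': 0}
m['d'] = m['f']+4 = 4 → {'r': 3, 'd': 4, 'f': 0}
m['z'] = 6 → {'r': 3, 'd': 4, 'f': 0, 'z': 6}
m['k'] = m['f']+1 = 1 → {'r': 3, 'd': 4, 'f': 0, 'z': 6, 'k': 1}
del 'd' → {'r': 3, 'f': 0, 'z': 6, 'k': 1}
del 'z' → {'r': 3, 'f': 0, 'k': 1}
m['f'] = 0+4 = 4 → {'r': 3, 'f': 4, 'k': 1}
sum of values = 8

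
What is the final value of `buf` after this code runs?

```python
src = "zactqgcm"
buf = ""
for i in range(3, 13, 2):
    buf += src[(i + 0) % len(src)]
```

i=3: add src[3]='t' → 't'
i=5: add src[5]='g' → 'tg'
i=7: add src[7]='m' → 'tgm'
i=9: add src[1]='a' → 'tgma'
i=11: add src[3]='t' → 'tgmat'

'tgmat'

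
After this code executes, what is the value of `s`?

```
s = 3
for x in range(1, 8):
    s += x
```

x=1: s = 3+1 = 4
x=2: s = 4+2 = 6
x=3: s = 6+3 = 9
x=4: s = 9+4 = 13
x=5: s = 13+5 = 18
x=6: s = 18+6 = 24
x=7: s = 24+7 = 31

31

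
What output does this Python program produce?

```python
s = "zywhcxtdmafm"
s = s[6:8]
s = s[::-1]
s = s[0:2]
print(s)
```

slice [6:8] → 'td'
reverse → 'dt'
slice [0:2] → 'dt'

dt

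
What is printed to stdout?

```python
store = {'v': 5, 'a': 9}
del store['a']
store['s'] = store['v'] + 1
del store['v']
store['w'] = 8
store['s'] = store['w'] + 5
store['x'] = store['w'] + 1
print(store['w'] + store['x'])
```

del 'a' → {'v': 5}
store['s'] = store['v']+1 = 6 → {'v': 5, 's': 6}
del 'v' → {'s': 6}
store['w'] = 8 → {'s': 6, 'w': 8}
store['s'] = store['w']+5 = 13 → {'s': 13, 'w': 8}
store['x'] = store['w']+1 = 9 → {'s': 13, 'w': 8, 'x': 9}
store['w']+store['x'] = 8+9 = 17

17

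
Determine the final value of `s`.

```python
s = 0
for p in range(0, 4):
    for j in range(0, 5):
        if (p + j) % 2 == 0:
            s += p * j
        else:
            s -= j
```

8

p=0,j=0: even sum, s = 0+0 = 0
p=0,j=1: odd sum, s = 0-1 = -1
p=0,j=2: even sum, s = (-1)+0 = -1
p=0,j=3: odd sum, s = (-1)-3 = -4
p=0,j=4: even sum, s = (-4)+0 = -4
p=1,j=0: odd sum, s = (-4)-0 = -4
p=1,j=1: even sum, s = (-4)+1 = -3
p=1,j=2: odd sum, s = (-3)-2 = -5
p=1,j=3: even sum, s = (-5)+3 = -2
p=1,j=4: odd sum, s = (-2)-4 = -6
p=2,j=0: even sum, s = (-6)+0 = -6
p=2,j=1: odd sum, s = (-6)-1 = -7
p=2,j=2: even sum, s = (-7)+4 = -3
p=2,j=3: odd sum, s = (-3)-3 = -6
p=2,j=4: even sum, s = (-6)+8 = 2
p=3,j=0: odd sum, s = 2-0 = 2
p=3,j=1: even sum, s = 2+3 = 5
p=3,j=2: odd sum, s = 5-2 = 3
p=3,j=3: even sum, s = 3+9 = 12
p=3,j=4: odd sum, s = 12-4 = 8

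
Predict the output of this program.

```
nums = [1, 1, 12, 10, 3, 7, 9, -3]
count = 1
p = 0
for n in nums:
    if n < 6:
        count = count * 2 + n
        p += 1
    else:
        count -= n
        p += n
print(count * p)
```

n=1: <6, count = 1*2+1 = 3; p=1
n=1: <6, count = 3*2+1 = 7; p=2
n=12: not <6, count = 7-12 = -5; p=14
n=10: not <6, count = (-5)-10 = -15; p=24
n=3: <6, count = (-15)*2+3 = -27; p=25
n=7: not <6, count = (-27)-7 = -34; p=32
n=9: not <6, count = (-34)-9 = -43; p=41
n=-3: <6, count = (-43)*2+(-3) = -89; p=42
count*p = (-89)*42 = -3738

-3738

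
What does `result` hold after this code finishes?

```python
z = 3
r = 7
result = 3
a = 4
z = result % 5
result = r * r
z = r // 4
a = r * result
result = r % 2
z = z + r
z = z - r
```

1

z = 3%5 = 3
result = 7*7 = 49
z = 7//4 = 1
a = 7*49 = 343
result = 7%2 = 1
z = 1+7 = 8
z = 8-7 = 1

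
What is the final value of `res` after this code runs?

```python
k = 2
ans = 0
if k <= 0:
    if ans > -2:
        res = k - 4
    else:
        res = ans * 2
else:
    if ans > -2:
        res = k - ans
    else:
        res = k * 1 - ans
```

2

k=2, ans=0
k <= 0 is False; ans > -2 is True
→ res = k - ans = 2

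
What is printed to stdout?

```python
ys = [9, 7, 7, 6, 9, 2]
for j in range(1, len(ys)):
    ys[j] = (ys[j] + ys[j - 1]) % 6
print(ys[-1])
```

j=1: ys[1] = (7+9)%6 = 4 → [9, 4, 7, 6, 9, 2]
j=2: ys[2] = (7+4)%6 = 5 → [9, 4, 5, 6, 9, 2]
j=3: ys[3] = (6+5)%6 = 5 → [9, 4, 5, 5, 9, 2]
j=4: ys[4] = (9+5)%6 = 2 → [9, 4, 5, 5, 2, 2]
j=5: ys[5] = (2+2)%6 = 4 → [9, 4, 5, 5, 2, 4]

4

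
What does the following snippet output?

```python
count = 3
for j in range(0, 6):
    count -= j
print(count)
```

-12

j=0: count = 3-0 = 3
j=1: count = 3-1 = 2
j=2: count = 2-2 = 0
j=3: count = 0-3 = -3
j=4: count = (-3)-4 = -7
j=5: count = (-7)-5 = -12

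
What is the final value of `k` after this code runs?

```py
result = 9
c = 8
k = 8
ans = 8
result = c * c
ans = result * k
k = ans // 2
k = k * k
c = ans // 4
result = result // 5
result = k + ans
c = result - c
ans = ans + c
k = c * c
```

4345446400

result = 8*8 = 64
ans = 64*8 = 512
k = 512//2 = 256
k = 256*256 = 65536
c = 512//4 = 128
result = 64//5 = 12
result = 65536+512 = 66048
c = 66048-128 = 65920
ans = 512+65920 = 66432
k = 65920*65920 = 4345446400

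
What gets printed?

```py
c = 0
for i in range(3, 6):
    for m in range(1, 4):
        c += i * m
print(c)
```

72

i=3,m=1: c = 0+3 = 3
i=3,m=2: c = 3+6 = 9
i=3,m=3: c = 9+9 = 18
i=4,m=1: c = 18+4 = 22
i=4,m=2: c = 22+8 = 30
i=4,m=3: c = 30+12 = 42
i=5,m=1: c = 42+5 = 47
i=5,m=2: c = 47+10 = 57
i=5,m=3: c = 57+15 = 72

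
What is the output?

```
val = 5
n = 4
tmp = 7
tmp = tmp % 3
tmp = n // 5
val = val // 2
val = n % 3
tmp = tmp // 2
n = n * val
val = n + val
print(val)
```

tmp = 7%3 = 1
tmp = 4//5 = 0
val = 5//2 = 2
val = 4%3 = 1
tmp = 0//2 = 0
n = 4*1 = 4
val = 4+1 = 5

5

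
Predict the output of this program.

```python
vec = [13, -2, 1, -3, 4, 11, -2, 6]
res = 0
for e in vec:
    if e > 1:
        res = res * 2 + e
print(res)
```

e=13: >1, res = 0*2+13 = 13
e=-2: not >1
e=1: not >1
e=-3: not >1
e=4: >1, res = 13*2+4 = 30
e=11: >1, res = 30*2+11 = 71
e=-2: not >1
e=6: >1, res = 71*2+6 = 148

148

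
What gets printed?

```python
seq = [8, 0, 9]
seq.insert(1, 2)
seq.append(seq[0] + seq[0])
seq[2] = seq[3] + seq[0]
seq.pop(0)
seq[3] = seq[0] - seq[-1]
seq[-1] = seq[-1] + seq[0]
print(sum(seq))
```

16

insert 2 at 1 → [8, 2, 0, 9]
append seq[0]+seq[0] = 8+8 = 16 → [8, 2, 0, 9, 16]
seq[2] = seq[3]+seq[0] = 9+8 = 17 → [8, 2, 17, 9, 16]
pop(0) removes 8 → [2, 17, 9, 16]
seq[3] = seq[0]-seq[-1] = 2-16 = -14 → [2, 17, 9, -14]
seq[-1] = seq[-1]+seq[0] = (-14)+2 = -12 → [2, 17, 9, -12]
sum = 16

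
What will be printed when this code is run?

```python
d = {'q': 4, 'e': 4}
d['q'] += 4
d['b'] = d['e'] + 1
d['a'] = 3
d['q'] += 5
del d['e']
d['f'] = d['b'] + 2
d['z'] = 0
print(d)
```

d['q'] = 4+4 = 8 → {'q': 8, 'e': 4}
d['b'] = d['e']+1 = 5 → {'q': 8, 'e': 4, 'b': 5}
d['a'] = 3 → {'q': 8, 'e': 4, 'b': 5, 'a': 3}
d['q'] = 8+5 = 13 → {'q': 13, 'e': 4, 'b': 5, 'a': 3}
del 'e' → {'q': 13, 'b': 5, 'a': 3}
d['f'] = d['b']+2 = 7 → {'q': 13, 'b': 5, 'a': 3, 'f': 7}
d['z'] = 0 → {'q': 13, 'b': 5, 'a': 3, 'f': 7, 'z': 0}

{'q': 13, 'b': 5, 'a': 3, 'f': 7, 'z': 0}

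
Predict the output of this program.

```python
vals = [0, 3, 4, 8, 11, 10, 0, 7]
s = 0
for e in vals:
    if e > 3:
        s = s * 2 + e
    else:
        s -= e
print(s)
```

e=0: not >3, s = 0-0 = 0
e=3: not >3, s = 0-3 = -3
e=4: >3, s = (-3)*2+4 = -2
e=8: >3, s = (-2)*2+8 = 4
e=11: >3, s = 4*2+11 = 19
e=10: >3, s = 19*2+10 = 48
e=0: not >3, s = 48-0 = 48
e=7: >3, s = 48*2+7 = 103

103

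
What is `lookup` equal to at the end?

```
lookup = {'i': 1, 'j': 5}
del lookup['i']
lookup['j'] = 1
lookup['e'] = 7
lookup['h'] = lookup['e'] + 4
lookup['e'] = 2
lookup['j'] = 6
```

{'j': 6, 'e': 2, 'h': 11}

del 'i' → {'j': 5}
lookup['j'] = 1 → {'j': 1}
lookup['e'] = 7 → {'j': 1, 'e': 7}
lookup['h'] = lookup['e']+4 = 11 → {'j': 1, 'e': 7, 'h': 11}
lookup['e'] = 2 → {'j': 1, 'e': 2, 'h': 11}
lookup['j'] = 6 → {'j': 6, 'e': 2, 'h': 11}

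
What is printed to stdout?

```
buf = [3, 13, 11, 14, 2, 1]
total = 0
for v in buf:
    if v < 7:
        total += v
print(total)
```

6

v=3: <7, total = 0+3 = 3
v=13: not <7
v=11: not <7
v=14: not <7
v=2: <7, total = 3+2 = 5
v=1: <7, total = 5+1 = 6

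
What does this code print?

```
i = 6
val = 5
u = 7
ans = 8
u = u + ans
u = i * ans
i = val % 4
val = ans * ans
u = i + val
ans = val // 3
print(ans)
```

21

u = 7+8 = 15
u = 6*8 = 48
i = 5%4 = 1
val = 8*8 = 64
u = 1+64 = 65
ans = 64//3 = 21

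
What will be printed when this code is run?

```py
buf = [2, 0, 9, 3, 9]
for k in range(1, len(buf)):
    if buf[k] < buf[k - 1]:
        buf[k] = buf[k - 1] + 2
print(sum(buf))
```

k=1: 0<2, buf[1] = 2+2 = 4 → [2, 4, 9, 3, 9]
k=2: 9>=4, unchanged → [2, 4, 9, 3, 9]
k=3: 3<9, buf[3] = 9+2 = 11 → [2, 4, 9, 11, 9]
k=4: 9<11, buf[4] = 11+2 = 13 → [2, 4, 9, 11, 13]
sum = 39

39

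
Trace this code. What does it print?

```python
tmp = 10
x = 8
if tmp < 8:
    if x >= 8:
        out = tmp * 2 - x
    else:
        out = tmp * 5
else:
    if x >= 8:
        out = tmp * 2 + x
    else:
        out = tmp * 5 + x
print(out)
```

28

tmp=10, x=8
tmp < 8 is False; x >= 8 is True
→ out = tmp * 2 + x = 28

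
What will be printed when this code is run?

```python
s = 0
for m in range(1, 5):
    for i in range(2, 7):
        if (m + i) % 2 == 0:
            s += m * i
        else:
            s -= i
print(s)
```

m=1,i=2: odd sum, s = 0-2 = -2
m=1,i=3: even sum, s = (-2)+3 = 1
m=1,i=4: odd sum, s = 1-4 = -3
m=1,i=5: even sum, s = (-3)+5 = 2
m=1,i=6: odd sum, s = 2-6 = -4
m=2,i=2: even sum, s = (-4)+4 = 0
m=2,i=3: odd sum, s = 0-3 = -3
m=2,i=4: even sum, s = (-3)+8 = 5
m=2,i=5: odd sum, s = 5-5 = 0
m=2,i=6: even sum, s = 0+12 = 12
m=3,i=2: odd sum, s = 12-2 = 10
m=3,i=3: even sum, s = 10+9 = 19
m=3,i=4: odd sum, s = 19-4 = 15
m=3,i=5: even sum, s = 15+15 = 30
m=3,i=6: odd sum, s = 30-6 = 24
m=4,i=2: even sum, s = 24+8 = 32
m=4,i=3: odd sum, s = 32-3 = 29
m=4,i=4: even sum, s = 29+16 = 45
m=4,i=5: odd sum, s = 45-5 = 40
m=4,i=6: even sum, s = 40+24 = 64

64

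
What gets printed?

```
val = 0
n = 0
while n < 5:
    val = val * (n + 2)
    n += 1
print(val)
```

n=0: val = 0*2 = 0
n=1: val = 0*3 = 0
n=2: val = 0*4 = 0
n=3: val = 0*5 = 0
n=4: val = 0*6 = 0

0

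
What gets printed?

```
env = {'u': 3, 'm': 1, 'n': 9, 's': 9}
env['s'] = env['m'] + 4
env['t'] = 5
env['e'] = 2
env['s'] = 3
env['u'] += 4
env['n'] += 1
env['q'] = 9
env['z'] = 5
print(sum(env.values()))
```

env['s'] = env['m']+4 = 5 → {'u': 3, 'm': 1, 'n': 9, 's': 5}
env['t'] = 5 → {'u': 3, 'm': 1, 'n': 9, 's': 5, 't': 5}
env['e'] = 2 → {'u': 3, 'm': 1, 'n': 9, 's': 5, 't': 5, 'e': 2}
env['s'] = 3 → {'u': 3, 'm': 1, 'n': 9, 's': 3, 't': 5, 'e': 2}
env['u'] = 3+4 = 7 → {'u': 7, 'm': 1, 'n': 9, 's': 3, 't': 5, 'e': 2}
env['n'] = 9+1 = 10 → {'u': 7, 'm': 1, 'n': 10, 's': 3, 't': 5, 'e': 2}
env['q'] = 9 → {'u': 7, 'm': 1, 'n': 10, 's': 3, 't': 5, 'e': 2, 'q': 9}
env['z'] = 5 → {'u': 7, 'm': 1, 'n': 10, 's': 3, 't': 5, 'e': 2, 'q': 9, 'z': 5}
sum of values = 42

42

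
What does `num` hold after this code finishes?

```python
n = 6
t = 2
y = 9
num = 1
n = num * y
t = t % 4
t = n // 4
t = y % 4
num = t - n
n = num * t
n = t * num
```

n = 1*9 = 9
t = 2%4 = 2
t = 9//4 = 2
t = 9%4 = 1
num = 1-9 = -8
n = (-8)*1 = -8
n = 1*(-8) = -8

-8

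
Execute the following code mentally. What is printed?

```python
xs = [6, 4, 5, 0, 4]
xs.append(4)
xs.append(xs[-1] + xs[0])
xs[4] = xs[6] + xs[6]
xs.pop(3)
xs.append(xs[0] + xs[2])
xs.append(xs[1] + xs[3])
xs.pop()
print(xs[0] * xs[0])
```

36

append 4 → [6, 4, 5, 0, 4, 4]
append xs[-1]+xs[0] = 4+6 = 10 → [6, 4, 5, 0, 4, 4, 10]
xs[4] = xs[6]+xs[6] = 10+10 = 20 → [6, 4, 5, 0, 20, 4, 10]
pop(3) removes 0 → [6, 4, 5, 20, 4, 10]
append xs[0]+xs[2] = 6+5 = 11 → [6, 4, 5, 20, 4, 10, 11]
append xs[1]+xs[3] = 4+20 = 24 → [6, 4, 5, 20, 4, 10, 11, 24]
pop() removes 24 → [6, 4, 5, 20, 4, 10, 11]
xs[0]*xs[0] = 6*6 = 36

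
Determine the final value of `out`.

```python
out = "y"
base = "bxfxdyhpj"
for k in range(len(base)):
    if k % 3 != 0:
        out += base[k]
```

k=0: skip
k=1: add 'x' → 'yx'
k=2: add 'f' → 'yxf'
k=3: skip
k=4: add 'd' → 'yxfd'
k=5: add 'y' → 'yxfdy'
k=6: skip
k=7: add 'p' → 'yxfdyp'
k=8: add 'j' → 'yxfdypj'

'yxfdypj'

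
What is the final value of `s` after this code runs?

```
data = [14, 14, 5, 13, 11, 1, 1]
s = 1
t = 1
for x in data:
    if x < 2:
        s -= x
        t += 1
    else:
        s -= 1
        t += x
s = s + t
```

54

x=14: not <2, s = 1-1 = 0; t=15
x=14: not <2, s = 0-1 = -1; t=29
x=5: not <2, s = (-1)-1 = -2; t=34
x=13: not <2, s = (-2)-1 = -3; t=47
x=11: not <2, s = (-3)-1 = -4; t=58
x=1: <2, s = (-4)-1 = -5; t=59
x=1: <2, s = (-5)-1 = -6; t=60
s+t = (-6)+60 = 54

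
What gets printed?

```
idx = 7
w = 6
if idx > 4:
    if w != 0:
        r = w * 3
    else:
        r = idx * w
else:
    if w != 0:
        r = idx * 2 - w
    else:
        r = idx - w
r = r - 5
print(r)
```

13

idx=7, w=6
idx > 4 is True; w != 0 is True
→ r = w * 3 = 18
r = 18-5 = 13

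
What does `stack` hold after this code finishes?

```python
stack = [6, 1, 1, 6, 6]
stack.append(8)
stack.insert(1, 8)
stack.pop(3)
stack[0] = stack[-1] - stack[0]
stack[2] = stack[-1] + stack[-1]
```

[2, 8, 16, 6, 6, 8]

append 8 → [6, 1, 1, 6, 6, 8]
insert 8 at 1 → [6, 8, 1, 1, 6, 6, 8]
pop(3) removes 1 → [6, 8, 1, 6, 6, 8]
stack[0] = stack[-1]-stack[0] = 8-6 = 2 → [2, 8, 1, 6, 6, 8]
stack[2] = stack[-1]+stack[-1] = 8+8 = 16 → [2, 8, 16, 6, 6, 8]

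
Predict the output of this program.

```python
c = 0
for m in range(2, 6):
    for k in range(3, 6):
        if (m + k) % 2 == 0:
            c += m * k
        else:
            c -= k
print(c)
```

m=2,k=3: odd sum, c = 0-3 = -3
m=2,k=4: even sum, c = (-3)+8 = 5
m=2,k=5: odd sum, c = 5-5 = 0
m=3,k=3: even sum, c = 0+9 = 9
m=3,k=4: odd sum, c = 9-4 = 5
m=3,k=5: even sum, c = 5+15 = 20
m=4,k=3: odd sum, c = 20-3 = 17
m=4,k=4: even sum, c = 17+16 = 33
m=4,k=5: odd sum, c = 33-5 = 28
m=5,k=3: even sum, c = 28+15 = 43
m=5,k=4: odd sum, c = 43-4 = 39
m=5,k=5: even sum, c = 39+25 = 64

64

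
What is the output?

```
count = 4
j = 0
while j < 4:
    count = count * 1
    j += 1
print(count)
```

j=0: count = 4*1 = 4
j=1: count = 4*1 = 4
j=2: count = 4*1 = 4
j=3: count = 4*1 = 4

4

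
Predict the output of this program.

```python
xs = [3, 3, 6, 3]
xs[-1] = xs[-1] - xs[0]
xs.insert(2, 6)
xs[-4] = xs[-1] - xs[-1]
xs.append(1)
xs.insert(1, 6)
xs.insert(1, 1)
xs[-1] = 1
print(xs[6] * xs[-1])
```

0

xs[-1] = xs[-1]-xs[0] = 3-3 = 0 → [3, 3, 6, 0]
insert 6 at 2 → [3, 3, 6, 6, 0]
xs[-4] = xs[-1]-xs[-1] = 0-0 = 0 → [3, 0, 6, 6, 0]
append 1 → [3, 0, 6, 6, 0, 1]
insert 6 at 1 → [3, 6, 0, 6, 6, 0, 1]
insert 1 at 1 → [3, 1, 6, 0, 6, 6, 0, 1]
xs[-1] = 1 → [3, 1, 6, 0, 6, 6, 0, 1]
xs[6]*xs[-1] = 0*1 = 0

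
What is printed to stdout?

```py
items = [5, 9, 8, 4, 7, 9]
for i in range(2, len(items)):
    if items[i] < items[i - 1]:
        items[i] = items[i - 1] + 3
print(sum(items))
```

80

i=2: 8<9, items[2] = 9+3 = 12 → [5, 9, 12, 4, 7, 9]
i=3: 4<12, items[3] = 12+3 = 15 → [5, 9, 12, 15, 7, 9]
i=4: 7<15, items[4] = 15+3 = 18 → [5, 9, 12, 15, 18, 9]
i=5: 9<18, items[5] = 18+3 = 21 → [5, 9, 12, 15, 18, 21]
sum = 80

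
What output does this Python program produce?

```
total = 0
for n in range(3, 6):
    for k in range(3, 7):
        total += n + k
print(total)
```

n=3,k=3: total = 0+6 = 6
n=3,k=4: total = 6+7 = 13
n=3,k=5: total = 13+8 = 21
n=3,k=6: total = 21+9 = 30
n=4,k=3: total = 30+7 = 37
n=4,k=4: total = 37+8 = 45
n=4,k=5: total = 45+9 = 54
n=4,k=6: total = 54+10 = 64
n=5,k=3: total = 64+8 = 72
n=5,k=4: total = 72+9 = 81
n=5,k=5: total = 81+10 = 91
n=5,k=6: total = 91+11 = 102

102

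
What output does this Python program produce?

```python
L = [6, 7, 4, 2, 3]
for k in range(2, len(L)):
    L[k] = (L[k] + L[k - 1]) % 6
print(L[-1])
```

k=2: L[2] = (4+7)%6 = 5 → [6, 7, 5, 2, 3]
k=3: L[3] = (2+5)%6 = 1 → [6, 7, 5, 1, 3]
k=4: L[4] = (3+1)%6 = 4 → [6, 7, 5, 1, 4]

4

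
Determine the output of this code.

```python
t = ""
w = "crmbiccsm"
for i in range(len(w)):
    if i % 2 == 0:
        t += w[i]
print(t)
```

i=0: add 'c' → 'c'
i=1: skip
i=2: add 'm' → 'cm'
i=3: skip
i=4: add 'i' → 'cmi'
i=5: skip
i=6: add 'c' → 'cmic'
i=7: skip
i=8: add 'm' → 'cmicm'

cmicm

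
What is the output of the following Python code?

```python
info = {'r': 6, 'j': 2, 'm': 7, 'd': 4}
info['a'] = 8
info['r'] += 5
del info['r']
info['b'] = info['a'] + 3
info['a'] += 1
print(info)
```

{'j': 2, 'm': 7, 'd': 4, 'a': 9, 'b': 11}

info['a'] = 8 → {'r': 6, 'j': 2, 'm': 7, 'd': 4, 'a': 8}
info['r'] = 6+5 = 11 → {'r': 11, 'j': 2, 'm': 7, 'd': 4, 'a': 8}
del 'r' → {'j': 2, 'm': 7, 'd': 4, 'a': 8}
info['b'] = info['a']+3 = 11 → {'j': 2, 'm': 7, 'd': 4, 'a': 8, 'b': 11}
info['a'] = 8+1 = 9 → {'j': 2, 'm': 7, 'd': 4, 'a': 9, 'b': 11}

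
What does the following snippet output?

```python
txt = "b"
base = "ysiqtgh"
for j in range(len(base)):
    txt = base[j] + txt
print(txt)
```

j=0: prepend 'y' → 'yb'
j=1: prepend 's' → 'syb'
j=2: prepend 'i' → 'isyb'
j=3: prepend 'q' → 'qisyb'
j=4: prepend 't' → 'tqisyb'
j=5: prepend 'g' → 'gtqisyb'
j=6: prepend 'h' → 'hgtqisyb'

hgtqisyb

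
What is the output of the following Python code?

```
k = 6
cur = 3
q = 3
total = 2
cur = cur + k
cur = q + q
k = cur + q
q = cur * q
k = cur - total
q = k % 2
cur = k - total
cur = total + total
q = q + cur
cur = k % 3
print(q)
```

4

cur = 3+6 = 9
cur = 3+3 = 6
k = 6+3 = 9
q = 6*3 = 18
k = 6-2 = 4
q = 4%2 = 0
cur = 4-2 = 2
cur = 2+2 = 4
q = 0+4 = 4
cur = 4%3 = 1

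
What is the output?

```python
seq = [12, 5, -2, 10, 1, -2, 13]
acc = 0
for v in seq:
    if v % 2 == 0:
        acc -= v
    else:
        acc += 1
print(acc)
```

-15

v=12: even, acc = 0-12 = -12
v=5: not even, acc = (-12)+1 = -11
v=-2: even, acc = (-11)-(-2) = -9
v=10: even, acc = (-9)-10 = -19
v=1: not even, acc = (-19)+1 = -18
v=-2: even, acc = (-18)-(-2) = -16
v=13: not even, acc = (-16)+1 = -15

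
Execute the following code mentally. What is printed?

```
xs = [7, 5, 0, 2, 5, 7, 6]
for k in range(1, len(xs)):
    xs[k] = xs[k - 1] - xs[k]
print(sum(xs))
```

k=1: xs[1] = 7-5 = 2 → [7, 2, 0, 2, 5, 7, 6]
k=2: xs[2] = 2-0 = 2 → [7, 2, 2, 2, 5, 7, 6]
k=3: xs[3] = 2-2 = 0 → [7, 2, 2, 0, 5, 7, 6]
k=4: xs[4] = 0-5 = -5 → [7, 2, 2, 0, -5, 7, 6]
k=5: xs[5] = (-5)-7 = -12 → [7, 2, 2, 0, -5, -12, 6]
k=6: xs[6] = (-12)-6 = -18 → [7, 2, 2, 0, -5, -12, -18]
sum = -24

-24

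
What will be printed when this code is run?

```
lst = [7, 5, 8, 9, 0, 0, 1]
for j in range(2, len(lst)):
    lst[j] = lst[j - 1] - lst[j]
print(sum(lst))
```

j=2: lst[2] = 5-8 = -3 → [7, 5, -3, 9, 0, 0, 1]
j=3: lst[3] = (-3)-9 = -12 → [7, 5, -3, -12, 0, 0, 1]
j=4: lst[4] = (-12)-0 = -12 → [7, 5, -3, -12, -12, 0, 1]
j=5: lst[5] = (-12)-0 = -12 → [7, 5, -3, -12, -12, -12, 1]
j=6: lst[6] = (-12)-1 = -13 → [7, 5, -3, -12, -12, -12, -13]
sum = -40

-40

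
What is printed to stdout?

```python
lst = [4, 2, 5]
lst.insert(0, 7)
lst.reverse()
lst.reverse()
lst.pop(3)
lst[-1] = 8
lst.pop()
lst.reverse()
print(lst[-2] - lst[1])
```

-3

insert 7 at 0 → [7, 4, 2, 5]
reverse → [5, 2, 4, 7]
reverse → [7, 4, 2, 5]
pop(3) removes 5 → [7, 4, 2]
lst[-1] = 8 → [7, 4, 8]
pop() removes 8 → [7, 4]
reverse → [4, 7]
lst[-2]-lst[1] = 4-7 = -3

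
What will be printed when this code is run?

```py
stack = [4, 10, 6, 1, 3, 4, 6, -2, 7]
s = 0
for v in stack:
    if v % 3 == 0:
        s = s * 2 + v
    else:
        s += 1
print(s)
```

60

v=4: not %3==0, s = 0+1 = 1
v=10: not %3==0, s = 1+1 = 2
v=6: %3==0, s = 2*2+6 = 10
v=1: not %3==0, s = 10+1 = 11
v=3: %3==0, s = 11*2+3 = 25
v=4: not %3==0, s = 25+1 = 26
v=6: %3==0, s = 26*2+6 = 58
v=-2: not %3==0, s = 58+1 = 59
v=7: not %3==0, s = 59+1 = 60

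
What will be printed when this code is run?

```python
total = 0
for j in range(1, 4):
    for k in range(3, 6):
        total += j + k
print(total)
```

j=1,k=3: total = 0+4 = 4
j=1,k=4: total = 4+5 = 9
j=1,k=5: total = 9+6 = 15
j=2,k=3: total = 15+5 = 20
j=2,k=4: total = 20+6 = 26
j=2,k=5: total = 26+7 = 33
j=3,k=3: total = 33+6 = 39
j=3,k=4: total = 39+7 = 46
j=3,k=5: total = 46+8 = 54

54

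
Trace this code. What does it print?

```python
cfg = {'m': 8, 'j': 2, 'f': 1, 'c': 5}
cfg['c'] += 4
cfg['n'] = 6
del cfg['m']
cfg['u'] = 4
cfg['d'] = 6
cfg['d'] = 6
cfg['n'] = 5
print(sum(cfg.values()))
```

cfg['c'] = 5+4 = 9 → {'m': 8, 'j': 2, 'f': 1, 'c': 9}
cfg['n'] = 6 → {'m': 8, 'j': 2, 'f': 1, 'c': 9, 'n': 6}
del 'm' → {'j': 2, 'f': 1, 'c': 9, 'n': 6}
cfg['u'] = 4 → {'j': 2, 'f': 1, 'c': 9, 'n': 6, 'u': 4}
cfg['d'] = 6 → {'j': 2, 'f': 1, 'c': 9, 'n': 6, 'u': 4, 'd': 6}
cfg['d'] = 6 → {'j': 2, 'f': 1, 'c': 9, 'n': 6, 'u': 4, 'd': 6}
cfg['n'] = 5 → {'j': 2, 'f': 1, 'c': 9, 'n': 5, 'u': 4, 'd': 6}
sum of values = 27

27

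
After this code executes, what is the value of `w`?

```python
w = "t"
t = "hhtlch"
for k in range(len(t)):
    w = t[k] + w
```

'hclthht'

k=0: prepend 'h' → 'ht'
k=1: prepend 'h' → 'hht'
k=2: prepend 't' → 'thht'
k=3: prepend 'l' → 'lthht'
k=4: prepend 'c' → 'clthht'
k=5: prepend 'h' → 'hclthht'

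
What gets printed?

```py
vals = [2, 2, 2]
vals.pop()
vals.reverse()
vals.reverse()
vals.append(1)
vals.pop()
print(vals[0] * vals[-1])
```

pop() removes 2 → [2, 2]
reverse → [2, 2]
reverse → [2, 2]
append 1 → [2, 2, 1]
pop() removes 1 → [2, 2]
vals[0]*vals[-1] = 2*2 = 4

4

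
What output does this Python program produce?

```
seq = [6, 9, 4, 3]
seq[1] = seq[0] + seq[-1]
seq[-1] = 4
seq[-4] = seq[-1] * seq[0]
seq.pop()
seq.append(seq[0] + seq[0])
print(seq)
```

[24, 9, 4, 48]

seq[1] = seq[0]+seq[-1] = 6+3 = 9 → [6, 9, 4, 3]
seq[-1] = 4 → [6, 9, 4, 4]
seq[-4] = seq[-1]*seq[0] = 4*6 = 24 → [24, 9, 4, 4]
pop() removes 4 → [24, 9, 4]
append seq[0]+seq[0] = 24+24 = 48 → [24, 9, 4, 48]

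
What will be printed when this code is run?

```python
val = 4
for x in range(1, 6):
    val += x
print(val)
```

19

x=1: val = 4+1 = 5
x=2: val = 5+2 = 7
x=3: val = 7+3 = 10
x=4: val = 10+4 = 14
x=5: val = 14+5 = 19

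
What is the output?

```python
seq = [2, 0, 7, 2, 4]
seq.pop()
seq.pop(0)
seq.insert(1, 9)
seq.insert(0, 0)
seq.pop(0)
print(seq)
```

pop() removes 4 → [2, 0, 7, 2]
pop(0) removes 2 → [0, 7, 2]
insert 9 at 1 → [0, 9, 7, 2]
insert 0 at 0 → [0, 0, 9, 7, 2]
pop(0) removes 0 → [0, 9, 7, 2]

[0, 9, 7, 2]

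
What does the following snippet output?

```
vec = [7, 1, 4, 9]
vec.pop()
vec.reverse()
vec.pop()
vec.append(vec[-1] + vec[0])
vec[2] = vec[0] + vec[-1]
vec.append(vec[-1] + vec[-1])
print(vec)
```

[4, 1, 9, 18]

pop() removes 9 → [7, 1, 4]
reverse → [4, 1, 7]
pop() removes 7 → [4, 1]
append vec[-1]+vec[0] = 1+4 = 5 → [4, 1, 5]
vec[2] = vec[0]+vec[-1] = 4+5 = 9 → [4, 1, 9]
append vec[-1]+vec[-1] = 9+9 = 18 → [4, 1, 9, 18]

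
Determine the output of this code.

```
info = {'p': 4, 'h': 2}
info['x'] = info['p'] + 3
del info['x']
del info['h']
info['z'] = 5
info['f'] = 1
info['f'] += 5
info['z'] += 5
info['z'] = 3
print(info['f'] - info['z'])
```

3

info['x'] = info['p']+3 = 7 → {'p': 4, 'h': 2, 'x': 7}
del 'x' → {'p': 4, 'h': 2}
del 'h' → {'p': 4}
info['z'] = 5 → {'p': 4, 'z': 5}
info['f'] = 1 → {'p': 4, 'z': 5, 'f': 1}
info['f'] = 1+5 = 6 → {'p': 4, 'z': 5, 'f': 6}
info['z'] = 5+5 = 10 → {'p': 4, 'z': 10, 'f': 6}
info['z'] = 3 → {'p': 4, 'z': 3, 'f': 6}
info['f']-info['z'] = 6-3 = 3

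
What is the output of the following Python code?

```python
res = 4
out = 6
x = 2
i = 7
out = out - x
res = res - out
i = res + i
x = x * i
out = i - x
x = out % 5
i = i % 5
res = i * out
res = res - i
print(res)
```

-16

out = 6-2 = 4
res = 4-4 = 0
i = 0+7 = 7
x = 2*7 = 14
out = 7-14 = -7
x = (-7)%5 = 3
i = 7%5 = 2
res = 2*(-7) = -14
res = (-14)-2 = -16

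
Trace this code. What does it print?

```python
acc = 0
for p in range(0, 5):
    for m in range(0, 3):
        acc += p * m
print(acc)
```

p=0,m=0: acc = 0+0 = 0
p=0,m=1: acc = 0+0 = 0
p=0,m=2: acc = 0+0 = 0
p=1,m=0: acc = 0+0 = 0
p=1,m=1: acc = 0+1 = 1
p=1,m=2: acc = 1+2 = 3
p=2,m=0: acc = 3+0 = 3
p=2,m=1: acc = 3+2 = 5
p=2,m=2: acc = 5+4 = 9
p=3,m=0: acc = 9+0 = 9
p=3,m=1: acc = 9+3 = 12
p=3,m=2: acc = 12+6 = 18
p=4,m=0: acc = 18+0 = 18
p=4,m=1: acc = 18+4 = 22
p=4,m=2: acc = 22+8 = 30

30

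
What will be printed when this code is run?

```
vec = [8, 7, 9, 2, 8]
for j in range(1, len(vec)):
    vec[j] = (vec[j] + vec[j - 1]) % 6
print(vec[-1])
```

j=1: vec[1] = (7+8)%6 = 3 → [8, 3, 9, 2, 8]
j=2: vec[2] = (9+3)%6 = 0 → [8, 3, 0, 2, 8]
j=3: vec[3] = (2+0)%6 = 2 → [8, 3, 0, 2, 8]
j=4: vec[4] = (8+2)%6 = 4 → [8, 3, 0, 2, 4]

4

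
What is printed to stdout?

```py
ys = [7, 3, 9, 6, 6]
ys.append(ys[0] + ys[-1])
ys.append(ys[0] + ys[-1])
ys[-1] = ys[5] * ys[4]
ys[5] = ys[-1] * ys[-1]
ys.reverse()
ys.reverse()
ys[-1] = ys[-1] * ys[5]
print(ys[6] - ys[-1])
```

0

append ys[0]+ys[-1] = 7+6 = 13 → [7, 3, 9, 6, 6, 13]
append ys[0]+ys[-1] = 7+13 = 20 → [7, 3, 9, 6, 6, 13, 20]
ys[-1] = ys[5]*ys[4] = 13*6 = 78 → [7, 3, 9, 6, 6, 13, 78]
ys[5] = ys[-1]*ys[-1] = 78*78 = 6084 → [7, 3, 9, 6, 6, 6084, 78]
reverse → [78, 6084, 6, 6, 9, 3, 7]
reverse → [7, 3, 9, 6, 6, 6084, 78]
ys[-1] = ys[-1]*ys[5] = 78*6084 = 474552 → [7, 3, 9, 6, 6, 6084, 474552]
ys[6]-ys[-1] = 474552-474552 = 0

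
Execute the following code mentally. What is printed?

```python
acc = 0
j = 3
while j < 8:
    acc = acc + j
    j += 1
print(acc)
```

j=3: acc = 0+3 = 3
j=4: acc = 3+4 = 7
j=5: acc = 7+5 = 12
j=6: acc = 12+6 = 18
j=7: acc = 18+7 = 25

25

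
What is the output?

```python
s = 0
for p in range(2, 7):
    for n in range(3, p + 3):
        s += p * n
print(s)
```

p=2,n=3: s = 0+6 = 6
p=2,n=4: s = 6+8 = 14
p=3,n=3: s = 14+9 = 23
p=3,n=4: s = 23+12 = 35
p=3,n=5: s = 35+15 = 50
p=4,n=3: s = 50+12 = 62
p=4,n=4: s = 62+16 = 78
p=4,n=5: s = 78+20 = 98
p=4,n=6: s = 98+24 = 122
p=5,n=3: s = 122+15 = 137
p=5,n=4: s = 137+20 = 157
p=5,n=5: s = 157+25 = 182
p=5,n=6: s = 182+30 = 212
p=5,n=7: s = 212+35 = 247
p=6,n=3: s = 247+18 = 265
p=6,n=4: s = 265+24 = 289
p=6,n=5: s = 289+30 = 319
p=6,n=6: s = 319+36 = 355
p=6,n=7: s = 355+42 = 397
p=6,n=8: s = 397+48 = 445

445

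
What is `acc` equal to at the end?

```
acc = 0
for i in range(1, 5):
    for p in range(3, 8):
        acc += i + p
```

150

i=1,p=3: acc = 0+4 = 4
i=1,p=4: acc = 4+5 = 9
i=1,p=5: acc = 9+6 = 15
i=1,p=6: acc = 15+7 = 22
i=1,p=7: acc = 22+8 = 30
i=2,p=3: acc = 30+5 = 35
i=2,p=4: acc = 35+6 = 41
i=2,p=5: acc = 41+7 = 48
i=2,p=6: acc = 48+8 = 56
i=2,p=7: acc = 56+9 = 65
i=3,p=3: acc = 65+6 = 71
i=3,p=4: acc = 71+7 = 78
i=3,p=5: acc = 78+8 = 86
i=3,p=6: acc = 86+9 = 95
i=3,p=7: acc = 95+10 = 105
i=4,p=3: acc = 105+7 = 112
i=4,p=4: acc = 112+8 = 120
i=4,p=5: acc = 120+9 = 129
i=4,p=6: acc = 129+10 = 139
i=4,p=7: acc = 139+11 = 150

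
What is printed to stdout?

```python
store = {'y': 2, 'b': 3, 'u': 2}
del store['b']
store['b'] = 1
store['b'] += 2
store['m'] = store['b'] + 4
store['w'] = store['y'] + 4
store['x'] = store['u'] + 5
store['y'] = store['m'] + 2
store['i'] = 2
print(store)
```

{'y': 9, 'u': 2, 'b': 3, 'm': 7, 'w': 6, 'x': 7, 'i': 2}

del 'b' → {'y': 2, 'u': 2}
store['b'] = 1 → {'y': 2, 'u': 2, 'b': 1}
store['b'] = 1+2 = 3 → {'y': 2, 'u': 2, 'b': 3}
store['m'] = store['b']+4 = 7 → {'y': 2, 'u': 2, 'b': 3, 'm': 7}
store['w'] = store['y']+4 = 6 → {'y': 2, 'u': 2, 'b': 3, 'm': 7, 'w': 6}
store['x'] = store['u']+5 = 7 → {'y': 2, 'u': 2, 'b': 3, 'm': 7, 'w': 6, 'x': 7}
store['y'] = store['m']+2 = 9 → {'y': 9, 'u': 2, 'b': 3, 'm': 7, 'w': 6, 'x': 7}
store['i'] = 2 → {'y': 9, 'u': 2, 'b': 3, 'm': 7, 'w': 6, 'x': 7, 'i': 2}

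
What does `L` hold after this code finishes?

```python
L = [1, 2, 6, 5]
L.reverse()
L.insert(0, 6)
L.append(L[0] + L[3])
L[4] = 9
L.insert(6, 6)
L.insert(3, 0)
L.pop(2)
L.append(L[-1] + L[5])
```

reverse → [5, 6, 2, 1]
insert 6 at 0 → [6, 5, 6, 2, 1]
append L[0]+L[3] = 6+2 = 8 → [6, 5, 6, 2, 1, 8]
L[4] = 9 → [6, 5, 6, 2, 9, 8]
insert 6 at 6 → [6, 5, 6, 2, 9, 8, 6]
insert 0 at 3 → [6, 5, 6, 0, 2, 9, 8, 6]
pop(2) removes 6 → [6, 5, 0, 2, 9, 8, 6]
append L[-1]+L[5] = 6+8 = 14 → [6, 5, 0, 2, 9, 8, 6, 14]

[6, 5, 0, 2, 9, 8, 6, 14]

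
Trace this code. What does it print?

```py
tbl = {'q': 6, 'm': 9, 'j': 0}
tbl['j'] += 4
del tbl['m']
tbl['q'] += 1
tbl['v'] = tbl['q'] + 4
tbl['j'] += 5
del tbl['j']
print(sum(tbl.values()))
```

18

tbl['j'] = 0+4 = 4 → {'q': 6, 'm': 9, 'j': 4}
del 'm' → {'q': 6, 'j': 4}
tbl['q'] = 6+1 = 7 → {'q': 7, 'j': 4}
tbl['v'] = tbl['q']+4 = 11 → {'q': 7, 'j': 4, 'v': 11}
tbl['j'] = 4+5 = 9 → {'q': 7, 'j': 9, 'v': 11}
del 'j' → {'q': 7, 'v': 11}
sum of values = 18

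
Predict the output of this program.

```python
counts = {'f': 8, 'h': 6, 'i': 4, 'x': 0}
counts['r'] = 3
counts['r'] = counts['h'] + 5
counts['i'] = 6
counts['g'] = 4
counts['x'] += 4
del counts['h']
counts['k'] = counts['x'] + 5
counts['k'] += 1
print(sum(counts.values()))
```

43

counts['r'] = 3 → {'f': 8, 'h': 6, 'i': 4, 'x': 0, 'r': 3}
counts['r'] = counts['h']+5 = 11 → {'f': 8, 'h': 6, 'i': 4, 'x': 0, 'r': 11}
counts['i'] = 6 → {'f': 8, 'h': 6, 'i': 6, 'x': 0, 'r': 11}
counts['g'] = 4 → {'f': 8, 'h': 6, 'i': 6, 'x': 0, 'r': 11, 'g': 4}
counts['x'] = 0+4 = 4 → {'f': 8, 'h': 6, 'i': 6, 'x': 4, 'r': 11, 'g': 4}
del 'h' → {'f': 8, 'i': 6, 'x': 4, 'r': 11, 'g': 4}
counts['k'] = counts['x']+5 = 9 → {'f': 8, 'i': 6, 'x': 4, 'r': 11, 'g': 4, 'k': 9}
counts['k'] = 9+1 = 10 → {'f': 8, 'i': 6, 'x': 4, 'r': 11, 'g': 4, 'k': 10}
sum of values = 43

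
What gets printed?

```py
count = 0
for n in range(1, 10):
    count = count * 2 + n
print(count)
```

n=1: count = 0*2+1 = 1
n=2: count = 1*2+2 = 4
n=3: count = 4*2+3 = 11
n=4: count = 11*2+4 = 26
n=5: count = 26*2+5 = 57
n=6: count = 57*2+6 = 120
n=7: count = 120*2+7 = 247
n=8: count = 247*2+8 = 502
n=9: count = 502*2+9 = 1013

1013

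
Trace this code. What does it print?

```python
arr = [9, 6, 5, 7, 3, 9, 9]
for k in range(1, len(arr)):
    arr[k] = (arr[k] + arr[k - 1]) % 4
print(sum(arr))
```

k=1: arr[1] = (6+9)%4 = 3 → [9, 3, 5, 7, 3, 9, 9]
k=2: arr[2] = (5+3)%4 = 0 → [9, 3, 0, 7, 3, 9, 9]
k=3: arr[3] = (7+0)%4 = 3 → [9, 3, 0, 3, 3, 9, 9]
k=4: arr[4] = (3+3)%4 = 2 → [9, 3, 0, 3, 2, 9, 9]
k=5: arr[5] = (9+2)%4 = 3 → [9, 3, 0, 3, 2, 3, 9]
k=6: arr[6] = (9+3)%4 = 0 → [9, 3, 0, 3, 2, 3, 0]
sum = 20

20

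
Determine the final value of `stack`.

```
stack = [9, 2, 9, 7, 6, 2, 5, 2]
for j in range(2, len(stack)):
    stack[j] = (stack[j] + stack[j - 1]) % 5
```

[9, 2, 1, 3, 4, 1, 1, 3]

j=2: stack[2] = (9+2)%5 = 1 → [9, 2, 1, 7, 6, 2, 5, 2]
j=3: stack[3] = (7+1)%5 = 3 → [9, 2, 1, 3, 6, 2, 5, 2]
j=4: stack[4] = (6+3)%5 = 4 → [9, 2, 1, 3, 4, 2, 5, 2]
j=5: stack[5] = (2+4)%5 = 1 → [9, 2, 1, 3, 4, 1, 5, 2]
j=6: stack[6] = (5+1)%5 = 1 → [9, 2, 1, 3, 4, 1, 1, 2]
j=7: stack[7] = (2+1)%5 = 3 → [9, 2, 1, 3, 4, 1, 1, 3]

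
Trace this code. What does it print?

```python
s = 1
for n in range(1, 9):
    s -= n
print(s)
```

-35

n=1: s = 1-1 = 0
n=2: s = 0-2 = -2
n=3: s = (-2)-3 = -5
n=4: s = (-5)-4 = -9
n=5: s = (-9)-5 = -14
n=6: s = (-14)-6 = -20
n=7: s = (-20)-7 = -27
n=8: s = (-27)-8 = -35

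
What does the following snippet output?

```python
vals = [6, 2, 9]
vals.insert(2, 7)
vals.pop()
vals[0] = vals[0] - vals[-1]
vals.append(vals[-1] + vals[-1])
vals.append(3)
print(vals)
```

[-1, 2, 7, 14, 3]

insert 7 at 2 → [6, 2, 7, 9]
pop() removes 9 → [6, 2, 7]
vals[0] = vals[0]-vals[-1] = 6-7 = -1 → [-1, 2, 7]
append vals[-1]+vals[-1] = 7+7 = 14 → [-1, 2, 7, 14]
append 3 → [-1, 2, 7, 14, 3]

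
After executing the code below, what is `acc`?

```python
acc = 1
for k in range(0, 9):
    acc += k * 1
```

37

k=0: acc = 1+0*1 = 1
k=1: acc = 1+1*1 = 2
k=2: acc = 2+2*1 = 4
k=3: acc = 4+3*1 = 7
k=4: acc = 7+4*1 = 11
k=5: acc = 11+5*1 = 16
k=6: acc = 16+6*1 = 22
k=7: acc = 22+7*1 = 29
k=8: acc = 29+8*1 = 37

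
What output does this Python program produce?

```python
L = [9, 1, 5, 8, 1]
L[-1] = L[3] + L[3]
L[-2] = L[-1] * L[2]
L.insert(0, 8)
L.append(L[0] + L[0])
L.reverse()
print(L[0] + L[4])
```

17

L[-1] = L[3]+L[3] = 8+8 = 16 → [9, 1, 5, 8, 16]
L[-2] = L[-1]*L[2] = 16*5 = 80 → [9, 1, 5, 80, 16]
insert 8 at 0 → [8, 9, 1, 5, 80, 16]
append L[0]+L[0] = 8+8 = 16 → [8, 9, 1, 5, 80, 16, 16]
reverse → [16, 16, 80, 5, 1, 9, 8]
L[0]+L[4] = 16+1 = 17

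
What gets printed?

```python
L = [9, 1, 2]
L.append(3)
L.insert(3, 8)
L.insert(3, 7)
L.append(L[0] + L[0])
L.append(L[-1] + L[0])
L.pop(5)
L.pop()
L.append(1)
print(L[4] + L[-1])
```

append 3 → [9, 1, 2, 3]
insert 8 at 3 → [9, 1, 2, 8, 3]
insert 7 at 3 → [9, 1, 2, 7, 8, 3]
append L[0]+L[0] = 9+9 = 18 → [9, 1, 2, 7, 8, 3, 18]
append L[-1]+L[0] = 18+9 = 27 → [9, 1, 2, 7, 8, 3, 18, 27]
pop(5) removes 3 → [9, 1, 2, 7, 8, 18, 27]
pop() removes 27 → [9, 1, 2, 7, 8, 18]
append 1 → [9, 1, 2, 7, 8, 18, 1]
L[4]+L[-1] = 8+1 = 9

9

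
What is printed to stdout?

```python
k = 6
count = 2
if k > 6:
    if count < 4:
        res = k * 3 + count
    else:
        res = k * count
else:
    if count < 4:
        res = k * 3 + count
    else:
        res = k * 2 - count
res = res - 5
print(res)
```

15

k=6, count=2
k > 6 is False; count < 4 is True
→ res = k * 3 + count = 20
res = 20-5 = 15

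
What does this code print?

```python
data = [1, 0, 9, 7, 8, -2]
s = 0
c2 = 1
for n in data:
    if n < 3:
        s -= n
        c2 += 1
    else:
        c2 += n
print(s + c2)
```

29

n=1: <3, s = 0-1 = -1; c2=2
n=0: <3, s = (-1)-0 = -1; c2=3
n=9: not <3; c2=12
n=7: not <3; c2=19
n=8: not <3; c2=27
n=-2: <3, s = (-1)-(-2) = 1; c2=28
s+c2 = 1+28 = 29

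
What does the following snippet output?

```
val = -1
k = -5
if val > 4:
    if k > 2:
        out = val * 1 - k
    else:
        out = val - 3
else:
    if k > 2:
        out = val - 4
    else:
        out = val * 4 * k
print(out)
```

20

val=-1, k=-5
val > 4 is False; k > 2 is False
→ out = val * 4 * k = 20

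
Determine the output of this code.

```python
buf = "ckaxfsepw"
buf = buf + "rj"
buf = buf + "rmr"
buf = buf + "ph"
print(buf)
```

+ 'rj' → 'ckaxfsepwrj'
+ 'rmr' → 'ckaxfsepwrjrmr'
+ 'ph' → 'ckaxfsepwrjrmrph'

ckaxfsepwrjrmrph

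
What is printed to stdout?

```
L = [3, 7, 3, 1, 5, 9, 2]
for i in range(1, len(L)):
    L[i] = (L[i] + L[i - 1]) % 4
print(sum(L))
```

i=1: L[1] = (7+3)%4 = 2 → [3, 2, 3, 1, 5, 9, 2]
i=2: L[2] = (3+2)%4 = 1 → [3, 2, 1, 1, 5, 9, 2]
i=3: L[3] = (1+1)%4 = 2 → [3, 2, 1, 2, 5, 9, 2]
i=4: L[4] = (5+2)%4 = 3 → [3, 2, 1, 2, 3, 9, 2]
i=5: L[5] = (9+3)%4 = 0 → [3, 2, 1, 2, 3, 0, 2]
i=6: L[6] = (2+0)%4 = 2 → [3, 2, 1, 2, 3, 0, 2]
sum = 13

13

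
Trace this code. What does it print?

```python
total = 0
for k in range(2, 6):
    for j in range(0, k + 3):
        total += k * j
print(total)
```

k=2,j=0: total = 0+0 = 0
k=2,j=1: total = 0+2 = 2
k=2,j=2: total = 2+4 = 6
k=2,j=3: total = 6+6 = 12
k=2,j=4: total = 12+8 = 20
k=3,j=0: total = 20+0 = 20
k=3,j=1: total = 20+3 = 23
k=3,j=2: total = 23+6 = 29
k=3,j=3: total = 29+9 = 38
k=3,j=4: total = 38+12 = 50
k=3,j=5: total = 50+15 = 65
k=4,j=0: total = 65+0 = 65
k=4,j=1: total = 65+4 = 69
k=4,j=2: total = 69+8 = 77
k=4,j=3: total = 77+12 = 89
k=4,j=4: total = 89+16 = 105
k=4,j=5: total = 105+20 = 125
k=4,j=6: total = 125+24 = 149
k=5,j=0: total = 149+0 = 149
k=5,j=1: total = 149+5 = 154
k=5,j=2: total = 154+10 = 164
k=5,j=3: total = 164+15 = 179
k=5,j=4: total = 179+20 = 199
k=5,j=5: total = 199+25 = 224
k=5,j=6: total = 224+30 = 254
k=5,j=7: total = 254+35 = 289

289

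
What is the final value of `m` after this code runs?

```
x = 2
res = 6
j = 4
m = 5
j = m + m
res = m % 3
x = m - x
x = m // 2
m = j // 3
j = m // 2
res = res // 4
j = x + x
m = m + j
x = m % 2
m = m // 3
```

2

j = 5+5 = 10
res = 5%3 = 2
x = 5-2 = 3
x = 5//2 = 2
m = 10//3 = 3
j = 3//2 = 1
res = 2//4 = 0
j = 2+2 = 4
m = 3+4 = 7
x = 7%2 = 1
m = 7//3 = 2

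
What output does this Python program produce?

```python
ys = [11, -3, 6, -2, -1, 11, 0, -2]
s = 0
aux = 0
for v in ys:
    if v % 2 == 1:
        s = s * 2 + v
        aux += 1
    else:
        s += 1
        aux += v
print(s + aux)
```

101

v=11: odd, s = 0*2+11 = 11; aux=1
v=-3: odd, s = 11*2+(-3) = 19; aux=2
v=6: not odd, s = 19+1 = 20; aux=8
v=-2: not odd, s = 20+1 = 21; aux=6
v=-1: odd, s = 21*2+(-1) = 41; aux=7
v=11: odd, s = 41*2+11 = 93; aux=8
v=0: not odd, s = 93+1 = 94; aux=8
v=-2: not odd, s = 94+1 = 95; aux=6
s+aux = 95+6 = 101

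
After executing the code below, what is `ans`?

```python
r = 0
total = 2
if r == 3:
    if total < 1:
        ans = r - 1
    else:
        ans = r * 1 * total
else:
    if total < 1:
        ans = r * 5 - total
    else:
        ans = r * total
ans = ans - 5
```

r=0, total=2
r == 3 is False; total < 1 is False
→ ans = r * total = 0
ans = 0-5 = -5

-5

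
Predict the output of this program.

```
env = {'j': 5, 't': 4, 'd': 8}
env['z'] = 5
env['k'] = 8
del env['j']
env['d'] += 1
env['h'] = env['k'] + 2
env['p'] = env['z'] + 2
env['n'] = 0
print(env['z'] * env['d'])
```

45

env['z'] = 5 → {'j': 5, 't': 4, 'd': 8, 'z': 5}
env['k'] = 8 → {'j': 5, 't': 4, 'd': 8, 'z': 5, 'k': 8}
del 'j' → {'t': 4, 'd': 8, 'z': 5, 'k': 8}
env['d'] = 8+1 = 9 → {'t': 4, 'd': 9, 'z': 5, 'k': 8}
env['h'] = env['k']+2 = 10 → {'t': 4, 'd': 9, 'z': 5, 'k': 8, 'h': 10}
env['p'] = env['z']+2 = 7 → {'t': 4, 'd': 9, 'z': 5, 'k': 8, 'h': 10, 'p': 7}
env['n'] = 0 → {'t': 4, 'd': 9, 'z': 5, 'k': 8, 'h': 10, 'p': 7, 'n': 0}
env['z']*env['d'] = 5*9 = 45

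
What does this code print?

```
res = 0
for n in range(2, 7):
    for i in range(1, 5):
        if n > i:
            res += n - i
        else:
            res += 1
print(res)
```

n=2,i=1: 2>1, res = 0+1 = 1
n=2,i=2: not 2>2, res = 1+1 = 2
n=2,i=3: not 2>3, res = 2+1 = 3
n=2,i=4: not 2>4, res = 3+1 = 4
n=3,i=1: 3>1, res = 4+2 = 6
n=3,i=2: 3>2, res = 6+1 = 7
n=3,i=3: not 3>3, res = 7+1 = 8
n=3,i=4: not 3>4, res = 8+1 = 9
n=4,i=1: 4>1, res = 9+3 = 12
n=4,i=2: 4>2, res = 12+2 = 14
n=4,i=3: 4>3, res = 14+1 = 15
n=4,i=4: not 4>4, res = 15+1 = 16
n=5,i=1: 5>1, res = 16+4 = 20
n=5,i=2: 5>2, res = 20+3 = 23
n=5,i=3: 5>3, res = 23+2 = 25
n=5,i=4: 5>4, res = 25+1 = 26
n=6,i=1: 6>1, res = 26+5 = 31
n=6,i=2: 6>2, res = 31+4 = 35
n=6,i=3: 6>3, res = 35+3 = 38
n=6,i=4: 6>4, res = 38+2 = 40

40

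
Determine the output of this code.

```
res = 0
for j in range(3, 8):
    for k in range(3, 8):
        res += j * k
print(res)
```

j=3,k=3: res = 0+9 = 9
j=3,k=4: res = 9+12 = 21
j=3,k=5: res = 21+15 = 36
j=3,k=6: res = 36+18 = 54
j=3,k=7: res = 54+21 = 75
j=4,k=3: res = 75+12 = 87
j=4,k=4: res = 87+16 = 103
j=4,k=5: res = 103+20 = 123
j=4,k=6: res = 123+24 = 147
j=4,k=7: res = 147+28 = 175
j=5,k=3: res = 175+15 = 190
j=5,k=4: res = 190+20 = 210
j=5,k=5: res = 210+25 = 235
j=5,k=6: res = 235+30 = 265
j=5,k=7: res = 265+35 = 300
j=6,k=3: res = 300+18 = 318
j=6,k=4: res = 318+24 = 342
j=6,k=5: res = 342+30 = 372
j=6,k=6: res = 372+36 = 408
j=6,k=7: res = 408+42 = 450
j=7,k=3: res = 450+21 = 471
j=7,k=4: res = 471+28 = 499
j=7,k=5: res = 499+35 = 534
j=7,k=6: res = 534+42 = 576
j=7,k=7: res = 576+49 = 625

625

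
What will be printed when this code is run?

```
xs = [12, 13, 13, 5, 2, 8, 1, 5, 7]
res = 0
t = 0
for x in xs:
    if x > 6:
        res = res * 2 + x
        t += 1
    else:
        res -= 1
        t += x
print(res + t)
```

x=12: >6, res = 0*2+12 = 12; t=1
x=13: >6, res = 12*2+13 = 37; t=2
x=13: >6, res = 37*2+13 = 87; t=3
x=5: not >6, res = 87-1 = 86; t=8
x=2: not >6, res = 86-1 = 85; t=10
x=8: >6, res = 85*2+8 = 178; t=11
x=1: not >6, res = 178-1 = 177; t=12
x=5: not >6, res = 177-1 = 176; t=17
x=7: >6, res = 176*2+7 = 359; t=18
res+t = 359+18 = 377

377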